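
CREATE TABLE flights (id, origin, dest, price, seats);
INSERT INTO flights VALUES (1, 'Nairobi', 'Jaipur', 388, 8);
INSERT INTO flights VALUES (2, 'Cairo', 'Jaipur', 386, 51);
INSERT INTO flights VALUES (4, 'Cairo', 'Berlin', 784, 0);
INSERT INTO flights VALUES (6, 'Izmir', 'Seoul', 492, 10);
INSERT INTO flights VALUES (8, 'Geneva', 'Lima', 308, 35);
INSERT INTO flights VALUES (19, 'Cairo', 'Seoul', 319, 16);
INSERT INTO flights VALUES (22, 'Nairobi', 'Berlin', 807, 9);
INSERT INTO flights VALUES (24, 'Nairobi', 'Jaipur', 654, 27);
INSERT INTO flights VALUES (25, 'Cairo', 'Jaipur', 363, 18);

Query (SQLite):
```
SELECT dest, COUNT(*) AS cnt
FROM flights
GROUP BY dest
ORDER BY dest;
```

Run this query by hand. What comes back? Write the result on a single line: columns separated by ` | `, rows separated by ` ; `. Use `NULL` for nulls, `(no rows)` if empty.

Partition flights by dest; compute COUNT(*) within each group.
  Berlin: ids {4, 22} → COUNT(*)=2
  Jaipur: ids {1, 2, 24, 25} → COUNT(*)=4
  Lima: ids {8} → COUNT(*)=1
  Seoul: ids {6, 19} → COUNT(*)=2

Berlin | 2 ; Jaipur | 4 ; Lima | 1 ; Seoul | 2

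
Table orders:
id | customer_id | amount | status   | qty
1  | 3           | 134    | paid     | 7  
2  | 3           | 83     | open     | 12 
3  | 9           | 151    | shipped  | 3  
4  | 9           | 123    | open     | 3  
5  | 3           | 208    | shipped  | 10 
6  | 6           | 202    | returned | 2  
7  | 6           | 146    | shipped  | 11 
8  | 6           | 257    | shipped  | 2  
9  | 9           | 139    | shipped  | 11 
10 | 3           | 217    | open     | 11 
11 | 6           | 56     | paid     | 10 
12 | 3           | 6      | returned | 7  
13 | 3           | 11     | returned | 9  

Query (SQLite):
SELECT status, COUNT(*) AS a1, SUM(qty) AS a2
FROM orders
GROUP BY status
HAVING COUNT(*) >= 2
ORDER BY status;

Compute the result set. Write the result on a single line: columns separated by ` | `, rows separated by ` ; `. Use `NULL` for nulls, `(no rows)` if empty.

Group orders by status.
Per group compute: COUNT(*), SUM(qty).
HAVING: drop groups with fewer than 2 rows.
  open: ids {2, 4, 10} → COUNT(*)=3, SUM(qty)=26
  paid: ids {1, 11} → COUNT(*)=2, SUM(qty)=17
  returned: ids {6, 12, 13} → COUNT(*)=3, SUM(qty)=18
  shipped: ids {3, 5, 7, 8, 9} → COUNT(*)=5, SUM(qty)=37

open | 3 | 26 ; paid | 2 | 17 ; returned | 3 | 18 ; shipped | 5 | 37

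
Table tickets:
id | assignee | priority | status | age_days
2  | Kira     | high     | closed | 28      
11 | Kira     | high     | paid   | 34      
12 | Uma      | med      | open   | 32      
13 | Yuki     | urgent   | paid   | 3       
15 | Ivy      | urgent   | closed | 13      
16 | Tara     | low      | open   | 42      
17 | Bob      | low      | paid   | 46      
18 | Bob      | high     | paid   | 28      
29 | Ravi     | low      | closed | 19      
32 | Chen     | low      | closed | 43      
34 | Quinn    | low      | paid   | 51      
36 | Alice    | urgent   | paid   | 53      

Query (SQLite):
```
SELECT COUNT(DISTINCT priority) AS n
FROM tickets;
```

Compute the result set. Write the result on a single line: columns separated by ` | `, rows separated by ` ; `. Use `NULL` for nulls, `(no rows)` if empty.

Count distinct non-NULL priority values.

4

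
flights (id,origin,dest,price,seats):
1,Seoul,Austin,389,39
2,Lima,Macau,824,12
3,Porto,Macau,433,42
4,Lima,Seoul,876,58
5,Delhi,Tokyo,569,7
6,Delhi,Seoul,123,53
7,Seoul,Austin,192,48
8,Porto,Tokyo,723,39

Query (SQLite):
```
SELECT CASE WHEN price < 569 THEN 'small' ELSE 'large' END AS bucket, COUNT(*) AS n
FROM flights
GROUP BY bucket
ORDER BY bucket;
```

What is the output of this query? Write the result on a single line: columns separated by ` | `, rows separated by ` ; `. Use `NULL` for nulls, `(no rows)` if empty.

large | 4 ; small | 4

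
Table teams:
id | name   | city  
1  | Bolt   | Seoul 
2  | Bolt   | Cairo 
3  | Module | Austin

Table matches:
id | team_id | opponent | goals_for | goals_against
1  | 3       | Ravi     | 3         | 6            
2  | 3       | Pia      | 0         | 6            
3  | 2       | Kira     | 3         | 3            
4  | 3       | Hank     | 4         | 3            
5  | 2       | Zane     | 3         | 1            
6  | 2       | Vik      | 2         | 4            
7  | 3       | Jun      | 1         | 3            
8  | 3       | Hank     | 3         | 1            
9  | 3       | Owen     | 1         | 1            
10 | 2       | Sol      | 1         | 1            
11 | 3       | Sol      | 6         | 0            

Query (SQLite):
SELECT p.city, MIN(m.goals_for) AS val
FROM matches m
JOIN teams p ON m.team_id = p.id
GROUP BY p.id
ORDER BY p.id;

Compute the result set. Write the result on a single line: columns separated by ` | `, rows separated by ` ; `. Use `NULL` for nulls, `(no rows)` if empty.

Cairo | 1 ; Austin | 0

Join each matches row to its teams via team_id.
Group joined rows by teams.id; compute MIN(m.goals_for) per group.
  2: ids {3, 5, 6, 10} → MIN(m.goals_for)=1
  3: ids {1, 2, 4, 7, 8, 9, 11} → MIN(m.goals_for)=0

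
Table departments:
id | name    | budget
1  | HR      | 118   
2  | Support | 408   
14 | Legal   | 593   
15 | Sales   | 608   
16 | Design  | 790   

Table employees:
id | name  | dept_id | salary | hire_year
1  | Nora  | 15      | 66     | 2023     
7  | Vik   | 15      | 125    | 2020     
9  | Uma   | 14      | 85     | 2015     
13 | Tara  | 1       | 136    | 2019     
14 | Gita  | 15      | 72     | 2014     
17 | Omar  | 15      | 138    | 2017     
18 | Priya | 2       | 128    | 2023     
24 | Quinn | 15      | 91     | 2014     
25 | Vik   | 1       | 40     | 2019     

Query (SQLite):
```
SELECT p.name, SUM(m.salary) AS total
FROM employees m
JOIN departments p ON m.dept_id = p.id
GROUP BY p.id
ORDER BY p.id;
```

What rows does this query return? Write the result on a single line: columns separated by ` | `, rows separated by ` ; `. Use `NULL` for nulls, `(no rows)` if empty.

Join each employees row to its departments via dept_id.
Group joined rows by departments.id; compute SUM(m.salary) per group.
  1: ids {13, 25} → SUM(m.salary)=176
  2: ids {18} → SUM(m.salary)=128
  14: ids {9} → SUM(m.salary)=85
  15: ids {1, 7, 14, 17, 24} → SUM(m.salary)=492

HR | 176 ; Support | 128 ; Legal | 85 ; Sales | 492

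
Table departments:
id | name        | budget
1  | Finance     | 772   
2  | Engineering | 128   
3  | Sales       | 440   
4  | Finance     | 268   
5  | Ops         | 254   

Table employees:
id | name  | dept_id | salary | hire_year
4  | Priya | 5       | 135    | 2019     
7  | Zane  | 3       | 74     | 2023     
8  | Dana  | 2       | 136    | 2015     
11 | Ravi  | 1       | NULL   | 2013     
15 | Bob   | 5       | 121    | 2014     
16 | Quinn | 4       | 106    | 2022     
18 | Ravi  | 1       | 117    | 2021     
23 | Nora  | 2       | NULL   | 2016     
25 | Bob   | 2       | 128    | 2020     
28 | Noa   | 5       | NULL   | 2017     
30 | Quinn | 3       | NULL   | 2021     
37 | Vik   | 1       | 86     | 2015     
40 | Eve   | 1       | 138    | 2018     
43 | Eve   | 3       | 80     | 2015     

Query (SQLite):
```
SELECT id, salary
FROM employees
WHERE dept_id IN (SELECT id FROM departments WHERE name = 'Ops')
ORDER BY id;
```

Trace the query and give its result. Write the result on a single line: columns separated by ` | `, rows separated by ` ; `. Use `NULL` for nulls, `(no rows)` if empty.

4 | 135 ; 15 | 121 ; 28 | NULL

Inner query: departments.id where name = 'Ops'.
Outer: keep employees rows whose dept_id is in that set.
Inner query → {5}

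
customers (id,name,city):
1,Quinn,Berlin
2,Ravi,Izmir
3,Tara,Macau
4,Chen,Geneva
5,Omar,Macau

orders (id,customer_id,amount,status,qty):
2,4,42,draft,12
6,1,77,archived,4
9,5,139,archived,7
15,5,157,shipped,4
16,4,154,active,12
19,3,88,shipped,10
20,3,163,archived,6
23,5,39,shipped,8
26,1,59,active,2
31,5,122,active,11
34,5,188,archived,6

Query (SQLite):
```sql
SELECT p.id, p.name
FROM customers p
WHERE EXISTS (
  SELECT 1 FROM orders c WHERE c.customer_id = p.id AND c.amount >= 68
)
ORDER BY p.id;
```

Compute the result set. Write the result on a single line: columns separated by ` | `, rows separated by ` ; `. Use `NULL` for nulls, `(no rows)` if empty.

1 | Quinn ; 3 | Tara ; 4 | Chen ; 5 | Omar

For each customers row, check whether any orders with matching customer_id has amount >= 68.
Keep rows where that is true.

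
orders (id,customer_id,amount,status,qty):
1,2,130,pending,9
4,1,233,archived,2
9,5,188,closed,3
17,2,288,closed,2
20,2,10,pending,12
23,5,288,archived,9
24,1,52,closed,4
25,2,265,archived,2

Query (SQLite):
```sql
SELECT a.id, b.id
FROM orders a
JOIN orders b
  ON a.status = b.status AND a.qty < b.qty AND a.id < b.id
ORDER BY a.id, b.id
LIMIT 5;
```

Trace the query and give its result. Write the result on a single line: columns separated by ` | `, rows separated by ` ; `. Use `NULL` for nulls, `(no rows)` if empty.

Pairs (a,b) with same status, a.qty < b.qty, a.id < b.id.
status groups: archived:{4,23,25} closed:{9,17,24} pending:{1,20}
Ordered by (a.id, b.id); first 5.

1 | 20 ; 4 | 23 ; 9 | 24 ; 17 | 24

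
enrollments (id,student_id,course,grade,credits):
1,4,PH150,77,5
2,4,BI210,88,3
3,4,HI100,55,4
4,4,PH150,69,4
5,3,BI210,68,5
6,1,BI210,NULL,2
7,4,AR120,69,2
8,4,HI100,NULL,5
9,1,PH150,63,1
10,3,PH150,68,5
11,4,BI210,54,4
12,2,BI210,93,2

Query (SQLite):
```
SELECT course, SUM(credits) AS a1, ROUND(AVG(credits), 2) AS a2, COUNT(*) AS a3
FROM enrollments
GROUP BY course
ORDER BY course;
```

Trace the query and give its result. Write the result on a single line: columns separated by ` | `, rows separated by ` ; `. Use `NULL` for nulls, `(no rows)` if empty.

AR120 | 2 | 2 | 1 ; BI210 | 16 | 3.2 | 5 ; HI100 | 9 | 4.5 | 2 ; PH150 | 15 | 3.75 | 4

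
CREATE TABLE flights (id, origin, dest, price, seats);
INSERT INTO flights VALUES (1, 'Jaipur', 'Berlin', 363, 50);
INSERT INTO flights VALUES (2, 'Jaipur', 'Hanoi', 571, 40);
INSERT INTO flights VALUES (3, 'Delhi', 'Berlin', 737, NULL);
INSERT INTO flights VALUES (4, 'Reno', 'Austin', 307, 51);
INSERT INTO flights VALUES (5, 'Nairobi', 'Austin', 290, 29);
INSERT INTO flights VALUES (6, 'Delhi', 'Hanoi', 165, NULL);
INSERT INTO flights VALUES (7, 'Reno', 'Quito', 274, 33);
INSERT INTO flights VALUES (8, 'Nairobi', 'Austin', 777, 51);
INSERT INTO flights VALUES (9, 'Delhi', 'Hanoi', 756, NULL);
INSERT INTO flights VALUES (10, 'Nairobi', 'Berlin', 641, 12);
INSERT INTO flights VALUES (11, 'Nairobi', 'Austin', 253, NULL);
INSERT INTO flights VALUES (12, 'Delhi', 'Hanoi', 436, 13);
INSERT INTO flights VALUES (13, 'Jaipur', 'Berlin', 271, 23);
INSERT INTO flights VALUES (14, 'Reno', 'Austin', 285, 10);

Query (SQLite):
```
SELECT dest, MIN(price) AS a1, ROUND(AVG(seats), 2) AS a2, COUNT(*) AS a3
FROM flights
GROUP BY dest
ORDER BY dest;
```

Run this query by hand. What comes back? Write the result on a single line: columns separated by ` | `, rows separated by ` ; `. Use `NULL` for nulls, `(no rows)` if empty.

Group flights by dest.
Per group compute: MIN(price), ROUND(AVG(seats), 2), COUNT(*).
  Austin: ids {4, 5, 8, 11, 14} → MIN(price)=253, ROUND(AVG(seats), 2)=35.25, COUNT(*)=5
  Berlin: ids {1, 3, 10, 13} → MIN(price)=271, ROUND(AVG(seats), 2)=28.33, COUNT(*)=4
  Hanoi: ids {2, 6, 9, 12} → MIN(price)=165, ROUND(AVG(seats), 2)=26.5, COUNT(*)=4
  Quito: ids {7} → MIN(price)=274, ROUND(AVG(seats), 2)=33, COUNT(*)=1

Austin | 253 | 35.25 | 5 ; Berlin | 271 | 28.33 | 4 ; Hanoi | 165 | 26.5 | 4 ; Quito | 274 | 33 | 1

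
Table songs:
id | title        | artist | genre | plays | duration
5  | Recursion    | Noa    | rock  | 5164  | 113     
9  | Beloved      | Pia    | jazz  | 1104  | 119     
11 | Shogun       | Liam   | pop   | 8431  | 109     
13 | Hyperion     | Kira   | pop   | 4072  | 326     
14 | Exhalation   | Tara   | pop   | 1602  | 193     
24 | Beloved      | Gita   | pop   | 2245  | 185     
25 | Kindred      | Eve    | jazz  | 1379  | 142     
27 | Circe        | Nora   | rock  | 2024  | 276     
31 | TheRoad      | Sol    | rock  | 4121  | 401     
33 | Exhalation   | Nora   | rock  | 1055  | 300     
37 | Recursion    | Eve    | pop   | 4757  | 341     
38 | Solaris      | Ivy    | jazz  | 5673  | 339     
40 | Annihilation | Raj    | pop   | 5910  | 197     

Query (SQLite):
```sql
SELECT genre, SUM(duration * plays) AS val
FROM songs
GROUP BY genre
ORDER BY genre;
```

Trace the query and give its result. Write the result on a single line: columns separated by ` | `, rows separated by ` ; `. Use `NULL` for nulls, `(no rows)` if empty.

jazz | 2250341 ; pop | 5757369 ; rock | 3111177

For each row compute duration * plays.
Group by genre; take SUM of the expression per group.
  jazz: ids {9, 25, 38} → SUM(duration * plays)=2250341
  pop: ids {11, 13, 14, 24, 37, 40} → SUM(duration * plays)=5757369
  rock: ids {5, 27, 31, 33} → SUM(duration * plays)=3111177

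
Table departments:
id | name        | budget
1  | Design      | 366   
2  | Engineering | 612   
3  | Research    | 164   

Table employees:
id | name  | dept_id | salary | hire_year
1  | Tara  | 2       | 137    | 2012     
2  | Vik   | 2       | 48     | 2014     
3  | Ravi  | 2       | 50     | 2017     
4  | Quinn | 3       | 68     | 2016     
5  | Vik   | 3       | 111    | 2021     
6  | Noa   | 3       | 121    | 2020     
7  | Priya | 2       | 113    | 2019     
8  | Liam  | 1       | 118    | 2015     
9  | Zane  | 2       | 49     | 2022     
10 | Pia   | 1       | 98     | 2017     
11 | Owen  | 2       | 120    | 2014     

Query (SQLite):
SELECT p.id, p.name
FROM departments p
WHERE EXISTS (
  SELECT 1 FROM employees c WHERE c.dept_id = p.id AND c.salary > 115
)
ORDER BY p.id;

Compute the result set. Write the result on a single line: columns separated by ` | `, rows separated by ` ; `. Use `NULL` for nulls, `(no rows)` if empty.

1 | Design ; 2 | Engineering ; 3 | Research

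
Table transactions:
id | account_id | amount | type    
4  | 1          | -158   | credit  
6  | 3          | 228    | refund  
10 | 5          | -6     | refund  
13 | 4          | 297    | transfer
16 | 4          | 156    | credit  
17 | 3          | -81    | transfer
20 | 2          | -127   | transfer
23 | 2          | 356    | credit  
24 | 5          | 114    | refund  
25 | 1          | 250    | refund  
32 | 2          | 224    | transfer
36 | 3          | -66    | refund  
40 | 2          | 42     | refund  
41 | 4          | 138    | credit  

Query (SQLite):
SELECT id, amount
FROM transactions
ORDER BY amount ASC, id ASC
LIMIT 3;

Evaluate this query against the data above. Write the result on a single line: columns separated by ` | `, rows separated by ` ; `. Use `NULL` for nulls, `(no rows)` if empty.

4 | -158 ; 20 | -127 ; 17 | -81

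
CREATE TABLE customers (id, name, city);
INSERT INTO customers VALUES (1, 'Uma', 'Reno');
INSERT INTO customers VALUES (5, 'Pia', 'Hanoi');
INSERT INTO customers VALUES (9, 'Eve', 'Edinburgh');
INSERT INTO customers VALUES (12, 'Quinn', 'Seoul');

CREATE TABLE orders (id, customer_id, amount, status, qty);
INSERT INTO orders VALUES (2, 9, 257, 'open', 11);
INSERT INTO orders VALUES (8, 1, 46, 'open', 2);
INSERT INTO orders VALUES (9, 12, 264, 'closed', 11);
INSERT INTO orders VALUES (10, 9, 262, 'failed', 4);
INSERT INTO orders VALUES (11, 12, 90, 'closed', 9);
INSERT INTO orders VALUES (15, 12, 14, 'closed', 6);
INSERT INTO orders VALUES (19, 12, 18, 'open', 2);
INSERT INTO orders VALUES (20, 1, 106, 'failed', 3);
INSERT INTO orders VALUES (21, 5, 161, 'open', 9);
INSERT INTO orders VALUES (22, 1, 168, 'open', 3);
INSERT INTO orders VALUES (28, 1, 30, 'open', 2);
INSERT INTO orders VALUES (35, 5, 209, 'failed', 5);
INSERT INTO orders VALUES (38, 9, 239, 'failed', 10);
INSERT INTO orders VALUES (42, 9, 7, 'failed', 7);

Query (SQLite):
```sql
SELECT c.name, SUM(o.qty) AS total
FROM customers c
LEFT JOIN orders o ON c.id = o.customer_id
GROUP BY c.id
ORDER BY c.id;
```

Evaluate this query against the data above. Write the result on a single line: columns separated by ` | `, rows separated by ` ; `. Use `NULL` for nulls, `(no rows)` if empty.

Uma | 10 ; Pia | 14 ; Eve | 32 ; Quinn | 28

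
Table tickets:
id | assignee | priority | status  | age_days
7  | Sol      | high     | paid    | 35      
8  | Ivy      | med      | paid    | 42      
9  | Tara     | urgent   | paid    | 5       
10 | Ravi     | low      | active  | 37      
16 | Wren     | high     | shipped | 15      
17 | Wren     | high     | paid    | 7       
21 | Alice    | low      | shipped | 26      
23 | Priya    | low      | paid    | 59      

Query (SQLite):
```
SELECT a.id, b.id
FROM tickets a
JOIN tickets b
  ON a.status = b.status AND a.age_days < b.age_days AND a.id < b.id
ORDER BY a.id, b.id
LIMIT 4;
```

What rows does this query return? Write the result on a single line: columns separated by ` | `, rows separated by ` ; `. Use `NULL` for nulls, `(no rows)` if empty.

7 | 8 ; 7 | 23 ; 8 | 23 ; 9 | 17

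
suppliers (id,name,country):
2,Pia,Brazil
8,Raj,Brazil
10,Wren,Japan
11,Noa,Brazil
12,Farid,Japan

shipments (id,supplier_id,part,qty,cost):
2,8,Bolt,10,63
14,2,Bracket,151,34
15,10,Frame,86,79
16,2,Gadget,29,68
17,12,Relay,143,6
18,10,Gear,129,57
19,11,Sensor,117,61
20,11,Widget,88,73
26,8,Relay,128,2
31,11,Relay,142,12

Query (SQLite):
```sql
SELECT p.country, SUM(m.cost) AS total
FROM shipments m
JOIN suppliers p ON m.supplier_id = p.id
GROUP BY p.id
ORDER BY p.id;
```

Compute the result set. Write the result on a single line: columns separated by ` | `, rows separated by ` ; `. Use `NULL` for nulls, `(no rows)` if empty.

Join each shipments row to its suppliers via supplier_id.
Group joined rows by suppliers.id; compute SUM(m.cost) per group.
  2: ids {14, 16} → SUM(m.cost)=102
  8: ids {2, 26} → SUM(m.cost)=65
  10: ids {15, 18} → SUM(m.cost)=136
  11: ids {19, 20, 31} → SUM(m.cost)=146
  12: ids {17} → SUM(m.cost)=6

Brazil | 102 ; Brazil | 65 ; Japan | 136 ; Brazil | 146 ; Japan | 6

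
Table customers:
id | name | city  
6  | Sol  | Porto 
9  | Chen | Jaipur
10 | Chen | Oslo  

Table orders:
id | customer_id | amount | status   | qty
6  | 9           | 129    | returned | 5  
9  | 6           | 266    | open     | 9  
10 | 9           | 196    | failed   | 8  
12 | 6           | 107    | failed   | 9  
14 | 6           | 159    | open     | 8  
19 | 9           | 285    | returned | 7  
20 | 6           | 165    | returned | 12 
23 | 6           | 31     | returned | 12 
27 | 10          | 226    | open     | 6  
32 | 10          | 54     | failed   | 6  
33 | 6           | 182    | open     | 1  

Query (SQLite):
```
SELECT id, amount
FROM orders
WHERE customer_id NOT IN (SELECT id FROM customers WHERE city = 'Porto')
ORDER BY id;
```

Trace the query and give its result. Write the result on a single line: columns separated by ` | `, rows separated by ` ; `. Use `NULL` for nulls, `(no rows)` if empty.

Inner query: customers.id where city = 'Porto'.
Outer: keep orders rows whose customer_id is not in that set.
Inner query → {6}

6 | 129 ; 10 | 196 ; 19 | 285 ; 27 | 226 ; 32 | 54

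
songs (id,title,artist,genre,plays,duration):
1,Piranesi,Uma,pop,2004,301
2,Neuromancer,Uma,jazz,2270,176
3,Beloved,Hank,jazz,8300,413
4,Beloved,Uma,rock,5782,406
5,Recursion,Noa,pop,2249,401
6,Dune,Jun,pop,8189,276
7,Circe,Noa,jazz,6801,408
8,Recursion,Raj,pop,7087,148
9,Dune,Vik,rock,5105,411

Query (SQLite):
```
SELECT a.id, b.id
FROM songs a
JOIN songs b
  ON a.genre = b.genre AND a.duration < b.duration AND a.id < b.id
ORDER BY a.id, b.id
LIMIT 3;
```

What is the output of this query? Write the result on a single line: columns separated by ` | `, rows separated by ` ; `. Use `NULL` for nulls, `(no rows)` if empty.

1 | 5 ; 2 | 3 ; 2 | 7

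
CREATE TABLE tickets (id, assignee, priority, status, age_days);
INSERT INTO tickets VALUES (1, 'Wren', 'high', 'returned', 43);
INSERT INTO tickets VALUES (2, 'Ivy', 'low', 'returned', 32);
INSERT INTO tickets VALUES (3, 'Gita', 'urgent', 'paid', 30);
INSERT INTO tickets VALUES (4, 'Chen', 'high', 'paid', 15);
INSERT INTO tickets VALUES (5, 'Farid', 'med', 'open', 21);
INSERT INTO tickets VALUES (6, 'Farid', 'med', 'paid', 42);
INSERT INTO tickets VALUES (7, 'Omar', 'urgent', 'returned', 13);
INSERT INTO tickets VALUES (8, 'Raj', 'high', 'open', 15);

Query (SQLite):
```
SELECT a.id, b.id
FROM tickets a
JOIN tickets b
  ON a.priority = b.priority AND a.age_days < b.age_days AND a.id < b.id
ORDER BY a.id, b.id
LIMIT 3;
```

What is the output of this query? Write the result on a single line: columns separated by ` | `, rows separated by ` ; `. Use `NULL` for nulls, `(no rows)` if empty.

5 | 6

Pairs (a,b) with same priority, a.age_days < b.age_days, a.id < b.id.
priority groups: high:{1,4,8} low:{2} med:{5,6} urgent:{3,7}
Ordered by (a.id, b.id); first 3.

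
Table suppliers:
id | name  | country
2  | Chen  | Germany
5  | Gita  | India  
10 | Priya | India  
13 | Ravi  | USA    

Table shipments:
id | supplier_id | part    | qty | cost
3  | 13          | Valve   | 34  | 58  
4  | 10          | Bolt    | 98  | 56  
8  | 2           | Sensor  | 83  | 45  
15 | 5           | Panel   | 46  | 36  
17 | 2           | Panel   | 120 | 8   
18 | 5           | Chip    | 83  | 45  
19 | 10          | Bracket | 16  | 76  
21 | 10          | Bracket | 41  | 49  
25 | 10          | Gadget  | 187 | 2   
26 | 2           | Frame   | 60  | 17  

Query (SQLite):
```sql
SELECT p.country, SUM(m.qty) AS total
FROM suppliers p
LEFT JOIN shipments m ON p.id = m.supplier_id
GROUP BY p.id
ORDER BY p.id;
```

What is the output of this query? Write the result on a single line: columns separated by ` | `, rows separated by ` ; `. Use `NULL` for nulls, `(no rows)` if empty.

LEFT JOIN keeps every suppliers row; unmatched ones get NULL for shipments columns.
Group by suppliers.id and compute SUM(m.qty). SUM over an all-NULL group is NULL.
  2: ids {8, 17, 26} → SUM(m.qty)=263
  5: ids {15, 18} → SUM(m.qty)=129
  10: ids {4, 19, 21, 25} → SUM(m.qty)=342
  13: ids {3} → SUM(m.qty)=34

Germany | 263 ; India | 129 ; India | 342 ; USA | 34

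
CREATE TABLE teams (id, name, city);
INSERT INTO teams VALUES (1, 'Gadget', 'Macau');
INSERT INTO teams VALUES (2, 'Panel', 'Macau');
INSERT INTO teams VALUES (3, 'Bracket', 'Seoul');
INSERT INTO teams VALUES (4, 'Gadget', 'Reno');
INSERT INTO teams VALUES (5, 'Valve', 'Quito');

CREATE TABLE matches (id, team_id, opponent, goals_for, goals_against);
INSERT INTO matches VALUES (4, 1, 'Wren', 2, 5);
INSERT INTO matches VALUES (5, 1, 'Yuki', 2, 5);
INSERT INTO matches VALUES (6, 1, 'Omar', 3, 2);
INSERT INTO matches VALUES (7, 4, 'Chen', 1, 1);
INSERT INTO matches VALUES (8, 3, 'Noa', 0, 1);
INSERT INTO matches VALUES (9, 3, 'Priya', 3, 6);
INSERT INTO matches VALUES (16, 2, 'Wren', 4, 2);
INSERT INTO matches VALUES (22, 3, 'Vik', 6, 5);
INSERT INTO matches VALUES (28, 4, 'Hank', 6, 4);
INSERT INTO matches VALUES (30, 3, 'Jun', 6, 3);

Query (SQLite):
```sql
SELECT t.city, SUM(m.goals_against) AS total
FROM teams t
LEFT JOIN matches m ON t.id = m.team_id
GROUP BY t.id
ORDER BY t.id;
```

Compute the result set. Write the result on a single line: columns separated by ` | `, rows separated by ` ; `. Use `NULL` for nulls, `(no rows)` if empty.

Macau | 12 ; Macau | 2 ; Seoul | 15 ; Reno | 5 ; Quito | NULL

LEFT JOIN keeps every teams row; unmatched ones get NULL for matches columns.
Group by teams.id and compute SUM(m.goals_against). SUM over an all-NULL group is NULL.
  1: ids {4, 5, 6} → SUM(m.goals_against)=12
  2: ids {16} → SUM(m.goals_against)=2
  3: ids {8, 9, 22, 30} → SUM(m.goals_against)=15
  4: ids {7, 28} → SUM(m.goals_against)=5
  5: ids {—} → SUM(m.goals_against)=NULL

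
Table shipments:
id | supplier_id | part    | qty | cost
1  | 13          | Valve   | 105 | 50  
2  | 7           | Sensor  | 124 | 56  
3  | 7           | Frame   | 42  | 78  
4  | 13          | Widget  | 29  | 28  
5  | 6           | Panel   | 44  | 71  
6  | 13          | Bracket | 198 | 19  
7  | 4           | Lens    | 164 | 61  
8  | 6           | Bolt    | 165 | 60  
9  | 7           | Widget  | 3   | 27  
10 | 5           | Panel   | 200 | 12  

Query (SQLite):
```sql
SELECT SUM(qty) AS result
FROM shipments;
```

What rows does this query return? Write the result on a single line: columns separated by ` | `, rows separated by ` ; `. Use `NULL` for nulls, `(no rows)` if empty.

All qty values: [105, 124, 42, 29, 44, 198, 164, 165, 3, 200].
SUM of non-NULL values = 1074.

1074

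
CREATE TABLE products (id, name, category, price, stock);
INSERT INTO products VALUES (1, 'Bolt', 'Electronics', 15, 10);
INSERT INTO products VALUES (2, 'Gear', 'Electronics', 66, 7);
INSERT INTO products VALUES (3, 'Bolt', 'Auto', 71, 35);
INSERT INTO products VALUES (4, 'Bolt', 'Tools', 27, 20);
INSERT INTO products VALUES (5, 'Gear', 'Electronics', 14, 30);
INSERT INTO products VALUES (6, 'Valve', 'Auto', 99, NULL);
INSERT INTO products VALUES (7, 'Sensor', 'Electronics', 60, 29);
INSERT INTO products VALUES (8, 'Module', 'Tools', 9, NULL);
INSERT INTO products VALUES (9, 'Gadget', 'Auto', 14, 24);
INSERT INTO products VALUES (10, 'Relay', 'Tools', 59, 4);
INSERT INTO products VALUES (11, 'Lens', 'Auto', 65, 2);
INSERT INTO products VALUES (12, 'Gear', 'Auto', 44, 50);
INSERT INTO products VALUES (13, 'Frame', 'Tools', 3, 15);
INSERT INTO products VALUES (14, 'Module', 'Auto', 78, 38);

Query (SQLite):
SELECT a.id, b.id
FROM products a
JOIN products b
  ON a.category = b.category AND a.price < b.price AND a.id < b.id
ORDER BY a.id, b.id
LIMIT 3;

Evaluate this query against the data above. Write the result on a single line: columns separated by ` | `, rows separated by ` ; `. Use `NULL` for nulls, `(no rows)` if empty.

Pairs (a,b) with same category, a.price < b.price, a.id < b.id.
category groups: Auto:{3,6,9,11,12,14} Electronics:{1,2,5,7} Tools:{4,8,10,13}
Ordered by (a.id, b.id); first 3.

1 | 2 ; 1 | 7 ; 3 | 6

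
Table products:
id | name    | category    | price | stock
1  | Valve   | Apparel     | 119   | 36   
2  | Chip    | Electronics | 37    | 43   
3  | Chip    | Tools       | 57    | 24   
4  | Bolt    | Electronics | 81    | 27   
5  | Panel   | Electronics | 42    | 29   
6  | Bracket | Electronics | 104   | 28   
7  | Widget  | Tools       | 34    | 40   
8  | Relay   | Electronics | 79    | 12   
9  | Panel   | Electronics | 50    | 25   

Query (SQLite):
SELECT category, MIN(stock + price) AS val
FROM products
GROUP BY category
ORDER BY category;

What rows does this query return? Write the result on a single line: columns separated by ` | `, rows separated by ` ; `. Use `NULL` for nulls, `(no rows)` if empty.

Apparel | 155 ; Electronics | 71 ; Tools | 74

For each row compute stock + price.
Group by category; take MIN of the expression per group.
  Apparel: ids {1} → MIN(stock + price)=155
  Electronics: ids {2, 4, 5, 6, 8, 9} → MIN(stock + price)=71
  Tools: ids {3, 7} → MIN(stock + price)=74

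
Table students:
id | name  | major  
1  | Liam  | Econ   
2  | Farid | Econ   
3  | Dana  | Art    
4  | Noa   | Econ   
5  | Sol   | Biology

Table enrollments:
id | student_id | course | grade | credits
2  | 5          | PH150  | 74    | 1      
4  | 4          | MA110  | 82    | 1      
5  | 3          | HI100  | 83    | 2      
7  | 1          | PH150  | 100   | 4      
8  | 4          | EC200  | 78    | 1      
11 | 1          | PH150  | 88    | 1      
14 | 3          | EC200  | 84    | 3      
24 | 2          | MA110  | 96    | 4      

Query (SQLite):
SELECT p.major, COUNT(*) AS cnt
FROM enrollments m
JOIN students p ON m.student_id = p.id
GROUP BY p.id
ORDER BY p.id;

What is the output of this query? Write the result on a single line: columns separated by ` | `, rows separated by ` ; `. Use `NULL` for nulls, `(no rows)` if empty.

Econ | 2 ; Econ | 1 ; Art | 2 ; Econ | 2 ; Biology | 1

Join each enrollments row to its students via student_id.
Group joined rows by students.id; compute COUNT(*) per group.
  1: ids {7, 11} → COUNT(*)=2
  2: ids {24} → COUNT(*)=1
  3: ids {5, 14} → COUNT(*)=2
  4: ids {4, 8} → COUNT(*)=2
  5: ids {2} → COUNT(*)=1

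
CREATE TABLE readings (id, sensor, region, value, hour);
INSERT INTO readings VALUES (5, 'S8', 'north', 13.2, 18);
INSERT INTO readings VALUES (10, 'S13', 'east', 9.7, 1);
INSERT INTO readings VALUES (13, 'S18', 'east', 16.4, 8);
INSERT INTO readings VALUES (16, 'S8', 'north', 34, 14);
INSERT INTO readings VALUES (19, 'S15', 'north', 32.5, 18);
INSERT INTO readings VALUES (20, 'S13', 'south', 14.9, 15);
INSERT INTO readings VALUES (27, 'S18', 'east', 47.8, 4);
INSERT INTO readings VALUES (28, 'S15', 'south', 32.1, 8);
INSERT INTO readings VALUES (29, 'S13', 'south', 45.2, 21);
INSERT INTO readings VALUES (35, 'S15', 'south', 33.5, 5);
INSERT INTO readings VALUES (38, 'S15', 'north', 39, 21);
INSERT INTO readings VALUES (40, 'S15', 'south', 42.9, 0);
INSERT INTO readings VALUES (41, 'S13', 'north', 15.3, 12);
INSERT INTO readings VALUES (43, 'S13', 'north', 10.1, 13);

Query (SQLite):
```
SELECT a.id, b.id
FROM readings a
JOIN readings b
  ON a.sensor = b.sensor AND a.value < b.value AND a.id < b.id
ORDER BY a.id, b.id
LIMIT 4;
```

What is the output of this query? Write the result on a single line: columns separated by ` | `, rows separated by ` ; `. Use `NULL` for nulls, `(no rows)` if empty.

Pairs (a,b) with same sensor, a.value < b.value, a.id < b.id.
sensor groups: S13:{10,20,29,41,43} S15:{19,28,35,38,40} S18:{13,27} S8:{5,16}
Ordered by (a.id, b.id); first 4.

5 | 16 ; 10 | 20 ; 10 | 29 ; 10 | 41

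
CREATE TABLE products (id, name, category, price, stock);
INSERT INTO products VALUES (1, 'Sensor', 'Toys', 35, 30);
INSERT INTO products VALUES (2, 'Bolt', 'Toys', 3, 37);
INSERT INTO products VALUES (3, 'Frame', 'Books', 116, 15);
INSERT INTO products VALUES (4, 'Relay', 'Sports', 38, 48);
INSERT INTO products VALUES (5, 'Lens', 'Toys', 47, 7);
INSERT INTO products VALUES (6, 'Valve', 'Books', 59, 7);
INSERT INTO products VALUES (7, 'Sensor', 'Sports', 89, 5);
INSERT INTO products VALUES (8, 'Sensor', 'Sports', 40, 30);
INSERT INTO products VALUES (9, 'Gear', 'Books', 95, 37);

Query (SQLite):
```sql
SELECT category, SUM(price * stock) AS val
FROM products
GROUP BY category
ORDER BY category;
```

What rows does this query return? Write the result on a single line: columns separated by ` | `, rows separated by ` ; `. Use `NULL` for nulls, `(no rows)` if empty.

Books | 5668 ; Sports | 3469 ; Toys | 1490

For each row compute price * stock.
Group by category; take SUM of the expression per group.
  Books: ids {3, 6, 9} → SUM(price * stock)=5668
  Sports: ids {4, 7, 8} → SUM(price * stock)=3469
  Toys: ids {1, 2, 5} → SUM(price * stock)=1490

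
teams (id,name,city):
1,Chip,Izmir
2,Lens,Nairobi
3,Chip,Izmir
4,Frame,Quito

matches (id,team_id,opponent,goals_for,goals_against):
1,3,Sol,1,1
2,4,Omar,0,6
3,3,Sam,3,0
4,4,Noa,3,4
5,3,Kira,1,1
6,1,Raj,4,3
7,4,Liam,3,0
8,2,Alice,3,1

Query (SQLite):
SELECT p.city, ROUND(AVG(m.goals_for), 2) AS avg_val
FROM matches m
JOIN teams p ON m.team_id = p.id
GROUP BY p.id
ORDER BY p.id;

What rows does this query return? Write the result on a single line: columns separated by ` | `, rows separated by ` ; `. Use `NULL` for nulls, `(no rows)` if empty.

Izmir | 4 ; Nairobi | 3 ; Izmir | 1.67 ; Quito | 2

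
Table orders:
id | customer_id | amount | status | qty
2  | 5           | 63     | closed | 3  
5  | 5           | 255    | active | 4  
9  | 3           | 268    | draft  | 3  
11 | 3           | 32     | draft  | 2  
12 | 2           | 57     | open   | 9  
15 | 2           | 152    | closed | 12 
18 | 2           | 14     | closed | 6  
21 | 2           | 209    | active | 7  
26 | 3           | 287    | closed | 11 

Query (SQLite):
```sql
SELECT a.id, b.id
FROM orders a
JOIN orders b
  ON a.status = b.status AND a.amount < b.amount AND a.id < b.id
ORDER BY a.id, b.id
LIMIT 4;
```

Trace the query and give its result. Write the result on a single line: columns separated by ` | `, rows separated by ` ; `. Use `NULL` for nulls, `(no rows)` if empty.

2 | 15 ; 2 | 26 ; 15 | 26 ; 18 | 26

Pairs (a,b) with same status, a.amount < b.amount, a.id < b.id.
status groups: active:{5,21} closed:{2,15,18,26} draft:{9,11} open:{12}
Ordered by (a.id, b.id); first 4.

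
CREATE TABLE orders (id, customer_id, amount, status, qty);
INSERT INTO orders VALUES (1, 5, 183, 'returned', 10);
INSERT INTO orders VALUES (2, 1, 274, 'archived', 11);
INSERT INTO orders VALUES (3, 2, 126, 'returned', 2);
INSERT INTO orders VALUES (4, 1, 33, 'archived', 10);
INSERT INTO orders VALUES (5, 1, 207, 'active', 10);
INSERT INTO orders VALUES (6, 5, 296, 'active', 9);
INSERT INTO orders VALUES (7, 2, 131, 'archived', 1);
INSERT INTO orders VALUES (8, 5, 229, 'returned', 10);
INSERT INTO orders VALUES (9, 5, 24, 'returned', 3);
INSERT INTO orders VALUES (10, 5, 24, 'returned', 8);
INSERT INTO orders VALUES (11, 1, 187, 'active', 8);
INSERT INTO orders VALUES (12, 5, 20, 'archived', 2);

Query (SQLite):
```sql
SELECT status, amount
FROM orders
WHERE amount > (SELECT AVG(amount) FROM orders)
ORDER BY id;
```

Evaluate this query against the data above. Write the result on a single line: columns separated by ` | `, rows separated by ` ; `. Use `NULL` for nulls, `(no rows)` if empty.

returned | 183 ; archived | 274 ; active | 207 ; active | 296 ; returned | 229 ; active | 187

Scalar subquery: AVG(amount) over all orders rows = 144.5.
Keep rows where amount > that value.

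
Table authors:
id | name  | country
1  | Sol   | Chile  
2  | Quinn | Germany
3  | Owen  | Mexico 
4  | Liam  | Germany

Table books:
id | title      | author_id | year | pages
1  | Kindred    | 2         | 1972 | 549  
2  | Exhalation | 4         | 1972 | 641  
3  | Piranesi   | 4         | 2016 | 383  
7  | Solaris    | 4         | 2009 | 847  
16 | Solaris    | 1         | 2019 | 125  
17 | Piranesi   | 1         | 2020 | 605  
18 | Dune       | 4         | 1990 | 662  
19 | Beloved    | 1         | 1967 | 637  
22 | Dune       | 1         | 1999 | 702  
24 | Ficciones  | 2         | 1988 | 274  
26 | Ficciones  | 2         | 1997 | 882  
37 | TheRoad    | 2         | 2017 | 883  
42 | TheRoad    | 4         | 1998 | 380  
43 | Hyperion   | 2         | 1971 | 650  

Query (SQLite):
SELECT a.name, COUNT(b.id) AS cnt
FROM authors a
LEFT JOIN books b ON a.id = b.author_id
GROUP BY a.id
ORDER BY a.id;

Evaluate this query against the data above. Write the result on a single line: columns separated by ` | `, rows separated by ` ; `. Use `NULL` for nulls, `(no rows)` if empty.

Sol | 4 ; Quinn | 5 ; Owen | 0 ; Liam | 5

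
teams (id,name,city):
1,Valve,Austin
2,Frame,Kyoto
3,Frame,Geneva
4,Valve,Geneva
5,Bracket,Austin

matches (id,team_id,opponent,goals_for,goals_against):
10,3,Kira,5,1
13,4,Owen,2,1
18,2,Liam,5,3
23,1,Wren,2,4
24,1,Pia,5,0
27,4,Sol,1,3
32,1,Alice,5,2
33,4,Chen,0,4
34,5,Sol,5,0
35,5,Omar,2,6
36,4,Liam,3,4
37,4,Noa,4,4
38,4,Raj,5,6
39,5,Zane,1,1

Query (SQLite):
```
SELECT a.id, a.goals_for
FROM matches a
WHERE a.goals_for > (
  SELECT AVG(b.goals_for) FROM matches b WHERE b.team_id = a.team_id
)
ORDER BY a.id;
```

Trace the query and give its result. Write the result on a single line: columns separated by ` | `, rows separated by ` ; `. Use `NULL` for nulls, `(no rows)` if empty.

For each matches row a, compute AVG(goals_for) over rows sharing a.team_id.
Keep row a if a.goals_for > that per-group AVG.
  team_id=1: AVG(goals_for) = 4.0
  team_id=2: AVG(goals_for) = 5.0
  team_id=3: AVG(goals_for) = 5.0
  team_id=4: AVG(goals_for) = 2.5
  team_id=5: AVG(goals_for) = 2.666667

24 | 5 ; 32 | 5 ; 34 | 5 ; 36 | 3 ; 37 | 4 ; 38 | 5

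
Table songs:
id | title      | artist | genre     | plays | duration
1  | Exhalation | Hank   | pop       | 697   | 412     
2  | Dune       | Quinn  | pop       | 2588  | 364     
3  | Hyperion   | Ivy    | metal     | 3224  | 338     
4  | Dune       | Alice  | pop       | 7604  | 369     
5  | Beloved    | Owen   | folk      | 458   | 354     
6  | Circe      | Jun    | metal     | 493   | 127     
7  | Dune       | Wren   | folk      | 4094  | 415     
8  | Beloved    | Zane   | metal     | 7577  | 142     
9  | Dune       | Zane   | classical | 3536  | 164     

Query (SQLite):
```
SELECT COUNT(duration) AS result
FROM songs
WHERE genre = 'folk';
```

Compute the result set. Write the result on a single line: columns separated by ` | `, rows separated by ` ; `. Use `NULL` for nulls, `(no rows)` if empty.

2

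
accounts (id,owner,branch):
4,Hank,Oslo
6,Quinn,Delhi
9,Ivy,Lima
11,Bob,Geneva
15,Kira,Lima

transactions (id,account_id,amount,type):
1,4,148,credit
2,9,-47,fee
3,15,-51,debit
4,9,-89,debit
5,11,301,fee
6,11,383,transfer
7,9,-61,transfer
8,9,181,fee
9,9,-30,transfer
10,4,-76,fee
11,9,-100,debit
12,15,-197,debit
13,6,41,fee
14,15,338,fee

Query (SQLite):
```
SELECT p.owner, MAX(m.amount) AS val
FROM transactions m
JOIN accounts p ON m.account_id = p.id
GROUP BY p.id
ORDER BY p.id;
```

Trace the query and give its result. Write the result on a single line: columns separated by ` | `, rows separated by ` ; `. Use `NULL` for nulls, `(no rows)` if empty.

Join each transactions row to its accounts via account_id.
Group joined rows by accounts.id; compute MAX(m.amount) per group.
  4: ids {1, 10} → MAX(m.amount)=148
  6: ids {13} → MAX(m.amount)=41
  9: ids {2, 4, 7, 8, 9, 11} → MAX(m.amount)=181
  11: ids {5, 6} → MAX(m.amount)=383
  15: ids {3, 12, 14} → MAX(m.amount)=338

Hank | 148 ; Quinn | 41 ; Ivy | 181 ; Bob | 383 ; Kira | 338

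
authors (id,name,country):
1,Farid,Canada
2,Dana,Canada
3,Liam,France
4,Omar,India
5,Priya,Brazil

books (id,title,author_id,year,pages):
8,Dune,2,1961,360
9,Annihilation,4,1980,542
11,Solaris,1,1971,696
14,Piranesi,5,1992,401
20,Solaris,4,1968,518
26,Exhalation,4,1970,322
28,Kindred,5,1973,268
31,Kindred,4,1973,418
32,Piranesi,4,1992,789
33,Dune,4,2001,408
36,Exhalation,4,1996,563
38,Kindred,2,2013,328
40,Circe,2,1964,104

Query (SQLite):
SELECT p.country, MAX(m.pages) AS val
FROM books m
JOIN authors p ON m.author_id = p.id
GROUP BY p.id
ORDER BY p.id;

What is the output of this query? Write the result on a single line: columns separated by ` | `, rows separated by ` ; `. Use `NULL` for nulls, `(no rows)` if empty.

Canada | 696 ; Canada | 360 ; India | 789 ; Brazil | 401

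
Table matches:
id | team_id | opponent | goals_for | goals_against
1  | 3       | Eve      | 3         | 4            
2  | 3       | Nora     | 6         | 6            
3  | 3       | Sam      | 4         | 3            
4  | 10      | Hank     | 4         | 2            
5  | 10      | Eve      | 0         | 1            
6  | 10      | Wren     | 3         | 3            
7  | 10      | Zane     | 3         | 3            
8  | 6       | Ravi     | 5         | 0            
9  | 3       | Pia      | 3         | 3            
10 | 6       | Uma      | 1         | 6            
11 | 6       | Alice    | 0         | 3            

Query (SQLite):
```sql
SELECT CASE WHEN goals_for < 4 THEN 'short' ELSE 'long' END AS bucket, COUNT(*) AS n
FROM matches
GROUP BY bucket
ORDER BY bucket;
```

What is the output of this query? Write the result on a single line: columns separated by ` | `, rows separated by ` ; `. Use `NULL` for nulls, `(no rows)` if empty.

long | 4 ; short | 7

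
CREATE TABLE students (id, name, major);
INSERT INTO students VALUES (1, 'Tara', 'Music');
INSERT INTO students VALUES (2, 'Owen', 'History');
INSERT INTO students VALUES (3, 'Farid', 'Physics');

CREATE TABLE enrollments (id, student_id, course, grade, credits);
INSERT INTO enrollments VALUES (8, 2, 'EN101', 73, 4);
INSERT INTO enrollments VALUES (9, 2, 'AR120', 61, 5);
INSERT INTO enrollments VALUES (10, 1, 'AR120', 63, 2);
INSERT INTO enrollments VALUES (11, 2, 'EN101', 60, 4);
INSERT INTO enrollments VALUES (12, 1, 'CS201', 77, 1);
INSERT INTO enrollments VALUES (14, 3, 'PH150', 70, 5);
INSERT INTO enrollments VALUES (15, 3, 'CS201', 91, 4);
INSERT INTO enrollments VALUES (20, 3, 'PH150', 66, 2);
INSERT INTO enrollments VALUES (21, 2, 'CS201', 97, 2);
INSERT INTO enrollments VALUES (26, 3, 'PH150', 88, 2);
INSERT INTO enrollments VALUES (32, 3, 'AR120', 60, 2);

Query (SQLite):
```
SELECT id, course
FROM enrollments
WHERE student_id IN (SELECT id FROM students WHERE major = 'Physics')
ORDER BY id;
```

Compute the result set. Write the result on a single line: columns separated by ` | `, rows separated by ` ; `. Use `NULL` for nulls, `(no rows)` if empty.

Inner query: students.id where major = 'Physics'.
Outer: keep enrollments rows whose student_id is in that set.
Inner query → {3}

14 | PH150 ; 15 | CS201 ; 20 | PH150 ; 26 | PH150 ; 32 | AR120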